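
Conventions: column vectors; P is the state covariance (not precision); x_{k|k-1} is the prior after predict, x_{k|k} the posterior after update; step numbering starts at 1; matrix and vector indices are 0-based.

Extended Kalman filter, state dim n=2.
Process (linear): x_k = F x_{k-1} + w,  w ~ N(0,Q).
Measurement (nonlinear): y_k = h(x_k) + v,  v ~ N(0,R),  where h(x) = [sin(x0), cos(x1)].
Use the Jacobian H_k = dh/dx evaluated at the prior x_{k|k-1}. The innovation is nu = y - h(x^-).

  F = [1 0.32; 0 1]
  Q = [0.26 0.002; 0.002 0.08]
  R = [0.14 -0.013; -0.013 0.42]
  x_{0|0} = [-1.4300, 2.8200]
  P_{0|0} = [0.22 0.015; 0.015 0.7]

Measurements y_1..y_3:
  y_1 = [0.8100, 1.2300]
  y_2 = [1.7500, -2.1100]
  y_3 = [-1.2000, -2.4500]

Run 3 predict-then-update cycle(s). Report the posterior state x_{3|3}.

step 1: x^-=[-0.5276, 2.8200]  P^-=[0.5613 0.2410; 0.2410 0.7800]  H_jac=[0.8640 0.0000; 0.0000 -0.3161]  S=[0.5590 -0.0788; -0.0788 0.4979]  K=[0.8653 -0.0160; 0.3096 -0.4461]  nu=[1.3135, 2.1787]  x^+=[0.5740, 2.2546]  P^+=[0.1404 0.0569; 0.0569 0.6055]
step 2: x^-=[1.2955, 2.2546]  P^-=[0.4989 0.2527; 0.2527 0.6855]  H_jac=[0.2719 0.0000; 0.0000 -0.7751]  S=[0.1769 -0.0662; -0.0662 0.8319]  K=[0.6995 -0.1797; 0.1537 -0.6265]  nu=[0.7877, -1.4782]  x^+=[2.1121, 3.3018]  P^+=[0.3688 0.1091; 0.1091 0.3421]
step 3: x^-=[3.1687, 3.3018]  P^-=[0.7337 0.2206; 0.2206 0.4221]  H_jac=[-0.9996 0.0000; 0.0000 0.1596]  S=[0.8731 -0.0482; -0.0482 0.4307]  K=[-0.8406 -0.0123; -0.2454 0.1289]  nu=[-1.1729, -1.4628]  x^+=[4.1727, 3.4011]  P^+=[0.1176 0.0360; 0.0360 0.3593]

x_post = [4.1727, 3.4011]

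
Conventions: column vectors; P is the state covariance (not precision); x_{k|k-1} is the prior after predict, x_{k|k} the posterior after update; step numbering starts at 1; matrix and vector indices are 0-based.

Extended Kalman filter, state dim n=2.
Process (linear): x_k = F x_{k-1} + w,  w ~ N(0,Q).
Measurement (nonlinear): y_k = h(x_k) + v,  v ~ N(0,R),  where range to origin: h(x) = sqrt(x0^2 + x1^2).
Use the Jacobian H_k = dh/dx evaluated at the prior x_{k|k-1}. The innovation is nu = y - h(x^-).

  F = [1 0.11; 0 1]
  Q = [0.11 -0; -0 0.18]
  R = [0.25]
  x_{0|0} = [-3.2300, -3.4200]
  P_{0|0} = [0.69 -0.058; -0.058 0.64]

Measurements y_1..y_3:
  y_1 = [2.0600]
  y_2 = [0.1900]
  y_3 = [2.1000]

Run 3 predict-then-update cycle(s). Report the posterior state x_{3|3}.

x_post = [-1.5342, -0.8891]

step 1: x^-=[-3.6062, -3.4200]  P^-=[0.7950 0.0124; 0.0124 0.8200]  H_jac=[-0.7256 -0.6881]  S=[1.0692]  K=[-0.5475; -0.5362]  nu=[-2.9100]  x^+=[-2.0130, -1.8598]  P^+=[0.4745 -0.3014; -0.3014 0.5126]
step 2: x^-=[-2.2176, -1.8598]  P^-=[0.5244 -0.2451; -0.2451 0.6926]  H_jac=[-0.7662 -0.6426]  S=[0.6026]  K=[-0.4055; -0.4270]  nu=[-2.7042]  x^+=[-1.1211, -0.7050]  P^+=[0.4253 -0.3494; -0.3494 0.5828]
step 3: x^-=[-1.1986, -0.7050]  P^-=[0.4655 -0.2853; -0.2853 0.7628]  H_jac=[-0.8620 -0.5070]  S=[0.5426]  K=[-0.4730; -0.2595]  nu=[0.7094]  x^+=[-1.5342, -0.8891]  P^+=[0.3441 -0.3519; -0.3519 0.7262]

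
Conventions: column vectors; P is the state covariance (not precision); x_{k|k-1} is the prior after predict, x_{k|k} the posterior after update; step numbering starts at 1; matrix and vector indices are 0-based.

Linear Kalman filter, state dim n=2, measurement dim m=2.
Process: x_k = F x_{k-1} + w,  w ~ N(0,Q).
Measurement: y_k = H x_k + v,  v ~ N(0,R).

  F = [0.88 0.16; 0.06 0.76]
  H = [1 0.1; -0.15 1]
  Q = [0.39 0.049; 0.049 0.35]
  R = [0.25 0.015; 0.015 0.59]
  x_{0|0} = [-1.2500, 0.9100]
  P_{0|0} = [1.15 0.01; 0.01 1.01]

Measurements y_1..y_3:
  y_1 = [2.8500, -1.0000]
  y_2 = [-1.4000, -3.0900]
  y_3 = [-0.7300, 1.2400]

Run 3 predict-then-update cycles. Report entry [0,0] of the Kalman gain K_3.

K[0,0] = 0.6753

step 1: x^-=[-0.9544, 0.6166]  P^-=[1.3092 0.2393; 0.2393 0.9384]  S=[1.6165 0.1482; 0.1482 1.4861]  K=[0.8297 -0.0538; 0.1518 0.5922]  nu=[3.7427, -1.7598]  x^+=[2.2456, 0.1427]  P^+=[0.2055 0.0115; 0.0115 0.3534]
step 2: x^-=[1.9989, 0.2432]  P^-=[0.5614 0.1106; 0.1106 0.5559]  S=[0.8391 0.0953; 0.0953 1.1254]  K=[0.6862 -0.0347; 0.1450 0.4670]  nu=[-3.4233, -3.0334]  x^+=[-0.2449, -1.6697]  P^+=[0.1695 0.0153; 0.0153 0.2800]
step 3: x^-=[-0.4827, -1.2837]  P^-=[0.5327 0.1023; 0.1023 0.5137]  S=[0.8083 0.0873; 0.0873 1.0850]  K=[0.6753 -0.0336; 0.1418 0.4479]  nu=[-0.1190, 2.4513]  x^+=[-0.6455, -0.2026]  P^+=[0.1668 0.0153; 0.0153 0.2687]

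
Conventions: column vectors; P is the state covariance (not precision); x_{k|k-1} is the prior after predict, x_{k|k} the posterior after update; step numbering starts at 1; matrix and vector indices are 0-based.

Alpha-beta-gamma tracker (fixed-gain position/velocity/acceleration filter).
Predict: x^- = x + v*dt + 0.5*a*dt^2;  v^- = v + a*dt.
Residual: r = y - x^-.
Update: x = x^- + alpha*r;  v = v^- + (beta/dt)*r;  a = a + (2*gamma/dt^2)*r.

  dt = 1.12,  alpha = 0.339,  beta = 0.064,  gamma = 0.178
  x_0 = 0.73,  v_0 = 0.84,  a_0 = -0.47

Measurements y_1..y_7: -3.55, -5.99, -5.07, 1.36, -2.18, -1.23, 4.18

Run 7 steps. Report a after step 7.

a_post = 10.3896

step 1: x_pred=1.3760  r=-4.9260  x^+=-0.2939  v^+=0.0321  a^+=-1.8680
step 2: x_pred=-1.4296  r=-4.5604  x^+=-2.9755  v^+=-2.3207  a^+=-3.1623
step 3: x_pred=-7.5580  r=2.4880  x^+=-6.7146  v^+=-5.7202  a^+=-2.4562
step 4: x_pred=-14.6617  r=16.0217  x^+=-9.2304  v^+=-7.5556  a^+=2.0908
step 5: x_pred=-16.3813  r=14.2013  x^+=-11.5670  v^+=-4.4024  a^+=6.1212
step 6: x_pred=-12.6585  r=11.4285  x^+=-8.7842  v^+=3.1064  a^+=9.3646
step 7: x_pred=0.5684  r=3.6116  x^+=1.7927  v^+=13.8011  a^+=10.3896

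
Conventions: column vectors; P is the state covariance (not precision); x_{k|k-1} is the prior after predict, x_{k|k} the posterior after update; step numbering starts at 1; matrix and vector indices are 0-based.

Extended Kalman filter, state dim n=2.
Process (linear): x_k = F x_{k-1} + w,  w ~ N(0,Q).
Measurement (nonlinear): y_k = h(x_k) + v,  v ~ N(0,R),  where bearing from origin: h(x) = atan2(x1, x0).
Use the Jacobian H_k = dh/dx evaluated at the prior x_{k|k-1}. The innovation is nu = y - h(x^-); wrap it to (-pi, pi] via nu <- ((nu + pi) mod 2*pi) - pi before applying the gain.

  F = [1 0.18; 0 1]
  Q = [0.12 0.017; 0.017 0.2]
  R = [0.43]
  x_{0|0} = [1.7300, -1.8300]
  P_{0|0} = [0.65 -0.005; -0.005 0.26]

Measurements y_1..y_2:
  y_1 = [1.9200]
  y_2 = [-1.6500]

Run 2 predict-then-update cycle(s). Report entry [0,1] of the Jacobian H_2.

step 1: x^-=[1.4006, -1.8300]  P^-=[0.7766 0.0588; 0.0588 0.4600]  H_jac=[0.3446 0.2637]  S=[0.5649]  K=[0.5012; 0.2506]  nu=[2.8375]  x^+=[2.8228, -1.1188]  P^+=[0.6347 -0.0122; -0.0122 0.4245]
step 2: x^-=[2.6214, -1.1188]  P^-=[0.7641 0.0813; 0.0813 0.6245]  H_jac=[0.1377 0.3227]  S=[0.5167]  K=[0.2544; 0.4116]  nu=[-1.2466]  x^+=[2.3042, -1.6320]  P^+=[0.7307 0.0271; 0.0271 0.5370]

H_jac[0,1] = 0.3227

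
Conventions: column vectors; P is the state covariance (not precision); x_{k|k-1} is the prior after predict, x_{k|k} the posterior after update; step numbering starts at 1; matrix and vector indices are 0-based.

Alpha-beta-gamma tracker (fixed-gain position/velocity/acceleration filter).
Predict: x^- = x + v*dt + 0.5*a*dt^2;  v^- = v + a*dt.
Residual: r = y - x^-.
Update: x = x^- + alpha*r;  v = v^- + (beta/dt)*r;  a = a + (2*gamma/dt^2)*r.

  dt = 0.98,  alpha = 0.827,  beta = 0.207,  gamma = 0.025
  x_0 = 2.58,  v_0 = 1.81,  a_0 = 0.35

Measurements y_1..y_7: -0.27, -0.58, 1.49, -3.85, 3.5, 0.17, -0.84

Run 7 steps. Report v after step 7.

step 1: x_pred=4.5219  r=-4.7919  x^+=0.5590  v^+=1.1408  a^+=0.1005
step 2: x_pred=1.7253  r=-2.3053  x^+=-0.1812  v^+=0.7524  a^+=-0.0195
step 3: x_pred=0.5468  r=0.9432  x^+=1.3268  v^+=0.9325  a^+=0.0296
step 4: x_pred=2.2549  r=-6.1049  x^+=-2.7938  v^+=-0.3279  a^+=-0.2882
step 5: x_pred=-3.2536  r=6.7536  x^+=2.3316  v^+=0.8161  a^+=0.0634
step 6: x_pred=3.1619  r=-2.9919  x^+=0.6876  v^+=0.2463  a^+=-0.0924
step 7: x_pred=0.8846  r=-1.7246  x^+=-0.5416  v^+=-0.2085  a^+=-0.1822

v_post = -0.2085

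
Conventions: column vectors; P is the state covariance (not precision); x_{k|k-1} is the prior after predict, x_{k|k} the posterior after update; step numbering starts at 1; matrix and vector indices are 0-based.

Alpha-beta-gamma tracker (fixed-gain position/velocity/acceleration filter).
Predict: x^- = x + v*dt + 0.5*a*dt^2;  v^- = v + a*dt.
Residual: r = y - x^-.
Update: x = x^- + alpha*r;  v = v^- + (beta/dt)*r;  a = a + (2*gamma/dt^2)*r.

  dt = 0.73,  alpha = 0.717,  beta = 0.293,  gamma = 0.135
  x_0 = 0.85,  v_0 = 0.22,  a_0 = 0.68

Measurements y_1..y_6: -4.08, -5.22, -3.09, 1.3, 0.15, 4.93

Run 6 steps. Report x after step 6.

step 1: x_pred=1.1918  r=-5.2718  x^+=-2.5881  v^+=-1.3995  a^+=-1.9910
step 2: x_pred=-4.1403  r=-1.0797  x^+=-4.9144  v^+=-3.2864  a^+=-2.5381
step 3: x_pred=-7.9897  r=4.8997  x^+=-4.4766  v^+=-3.1725  a^+=-0.0556
step 4: x_pred=-6.8074  r=8.1074  x^+=-0.9944  v^+=0.0410  a^+=4.0521
step 5: x_pred=0.1152  r=0.0348  x^+=0.1402  v^+=3.0130  a^+=4.0698
step 6: x_pred=3.4240  r=1.5060  x^+=4.5038  v^+=6.5884  a^+=4.8328

x_post = 4.5038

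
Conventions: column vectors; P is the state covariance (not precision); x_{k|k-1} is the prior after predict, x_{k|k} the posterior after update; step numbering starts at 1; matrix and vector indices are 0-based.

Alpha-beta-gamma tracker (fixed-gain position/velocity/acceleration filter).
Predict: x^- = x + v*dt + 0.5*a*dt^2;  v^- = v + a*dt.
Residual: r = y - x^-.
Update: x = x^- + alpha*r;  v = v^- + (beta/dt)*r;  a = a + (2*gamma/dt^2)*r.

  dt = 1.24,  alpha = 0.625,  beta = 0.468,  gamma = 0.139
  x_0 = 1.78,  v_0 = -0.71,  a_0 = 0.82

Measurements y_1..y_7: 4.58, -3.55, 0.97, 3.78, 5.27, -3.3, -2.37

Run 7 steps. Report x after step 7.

step 1: x_pred=1.5300  r=3.0500  x^+=3.4363  v^+=1.4579  a^+=1.3714
step 2: x_pred=6.2984  r=-9.8484  x^+=0.1432  v^+=-0.5585  a^+=-0.4092
step 3: x_pred=-0.8639  r=1.8339  x^+=0.2823  v^+=-0.3737  a^+=-0.0776
step 4: x_pred=-0.2408  r=4.0208  x^+=2.2722  v^+=1.0476  a^+=0.6494
step 5: x_pred=4.0705  r=1.1995  x^+=4.8202  v^+=2.3055  a^+=0.8662
step 6: x_pred=8.3450  r=-11.6450  x^+=1.0669  v^+=-1.0154  a^+=-1.2392
step 7: x_pred=-1.1449  r=-1.2251  x^+=-1.9106  v^+=-3.0144  a^+=-1.4607

x_post = -1.9106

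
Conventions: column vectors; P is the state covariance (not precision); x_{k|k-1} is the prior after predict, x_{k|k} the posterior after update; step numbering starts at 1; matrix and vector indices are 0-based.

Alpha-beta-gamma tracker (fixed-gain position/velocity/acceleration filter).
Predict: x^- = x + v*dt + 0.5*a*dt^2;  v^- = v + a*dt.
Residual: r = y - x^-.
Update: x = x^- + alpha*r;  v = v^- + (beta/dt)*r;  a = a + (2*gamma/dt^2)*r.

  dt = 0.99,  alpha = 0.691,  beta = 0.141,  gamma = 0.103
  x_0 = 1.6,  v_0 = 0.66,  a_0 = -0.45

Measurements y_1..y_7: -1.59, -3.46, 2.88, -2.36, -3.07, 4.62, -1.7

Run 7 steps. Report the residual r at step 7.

step 1: x_pred=2.0329  r=-3.6229  x^+=-0.4705  v^+=-0.3015  a^+=-1.2115
step 2: x_pred=-1.3627  r=-2.0973  x^+=-2.8119  v^+=-1.7995  a^+=-1.6523
step 3: x_pred=-5.4032  r=8.2832  x^+=0.3205  v^+=-2.2556  a^+=0.0887
step 4: x_pred=-1.8691  r=-0.4909  x^+=-2.2083  v^+=-2.2377  a^+=-0.0145
step 5: x_pred=-4.4307  r=1.3607  x^+=-3.4905  v^+=-2.0582  a^+=0.2715
step 6: x_pred=-5.3951  r=10.0151  x^+=1.5253  v^+=-0.3631  a^+=2.3765
step 7: x_pred=2.3305  r=-4.0305  x^+=-0.4546  v^+=1.4156  a^+=1.5294

resid = -4.0305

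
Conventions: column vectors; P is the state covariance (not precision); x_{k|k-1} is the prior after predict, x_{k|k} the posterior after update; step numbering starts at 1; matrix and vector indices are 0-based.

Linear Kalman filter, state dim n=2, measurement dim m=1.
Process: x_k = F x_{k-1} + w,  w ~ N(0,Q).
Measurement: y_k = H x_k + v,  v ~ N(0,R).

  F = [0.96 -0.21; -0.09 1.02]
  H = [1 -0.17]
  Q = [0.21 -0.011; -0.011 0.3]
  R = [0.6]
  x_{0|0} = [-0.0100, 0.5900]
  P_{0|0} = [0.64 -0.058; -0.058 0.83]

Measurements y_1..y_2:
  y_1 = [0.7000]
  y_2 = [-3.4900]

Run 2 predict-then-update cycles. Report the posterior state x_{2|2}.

x_post = [-1.4676, 1.7372]

step 1: x^-=[-0.1335, 0.6027]  P^-=[0.8598 -0.3020; -0.3020 1.1794]  S=[1.5966]  K=[0.5707; -0.3147]  nu=[0.9360]  x^+=[0.4006, 0.3081]  P^+=[0.3398 -0.0152; -0.0152 1.0212]
step 2: x^-=[0.3199, 0.2782]  P^-=[0.5744 -0.2743; -0.2743 1.3680]  S=[1.3072]  K=[0.4751; -0.3878]  nu=[-3.7626]  x^+=[-1.4676, 1.7372]  P^+=[0.2793 -0.0335; -0.0335 1.1715]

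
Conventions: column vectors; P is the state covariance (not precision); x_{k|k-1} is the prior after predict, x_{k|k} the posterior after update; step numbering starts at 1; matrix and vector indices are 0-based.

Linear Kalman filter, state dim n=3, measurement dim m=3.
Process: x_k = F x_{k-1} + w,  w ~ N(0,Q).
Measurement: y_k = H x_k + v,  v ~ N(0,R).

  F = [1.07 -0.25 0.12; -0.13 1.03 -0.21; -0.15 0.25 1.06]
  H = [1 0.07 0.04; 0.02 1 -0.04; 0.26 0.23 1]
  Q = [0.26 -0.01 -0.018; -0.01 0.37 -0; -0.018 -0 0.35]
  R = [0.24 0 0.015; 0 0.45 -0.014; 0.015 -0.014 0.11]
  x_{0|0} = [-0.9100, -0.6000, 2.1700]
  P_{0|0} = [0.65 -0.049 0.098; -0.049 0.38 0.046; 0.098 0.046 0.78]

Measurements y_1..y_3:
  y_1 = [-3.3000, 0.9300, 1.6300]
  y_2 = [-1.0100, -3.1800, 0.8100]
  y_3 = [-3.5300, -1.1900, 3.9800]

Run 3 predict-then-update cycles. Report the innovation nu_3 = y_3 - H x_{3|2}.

innov = [-2.5662, 1.0808, 3.0395]

step 1: x^-=[-0.5633, -0.9554, 2.2867]  P^-=[1.0878 -0.2890 0.0368; -0.2890 0.8171 -0.0165; 0.0368 -0.0165 1.2617]  S=[1.2962 -0.2145 0.3256; -0.2145 1.2593 0.0366; 0.3256 0.0366 1.4654]  K=[0.8140 -0.0745 -0.0062; -0.0934 0.6268 0.0708; -0.1797 -0.1096 0.9076]  nu=[-2.7613, 1.9881, -0.2905]  x^+=[-2.9573, 0.5281, 2.3013]  P^+=[0.1992 -0.0387 -0.0303; -0.0387 0.2796 -0.0567; -0.0303 -0.0567 0.1196]
step 2: x^-=[-3.0202, 0.4451, 3.0150]  P^-=[0.5235 -0.1593 -0.0846; -0.1593 0.7085 0.0008; -0.0846 0.0008 0.4888]  S=[0.7387 -0.0969 0.0572; -0.0969 1.1532 0.0900; 0.0572 0.0900 0.6091]  K=[0.6826 -0.0664 -0.0298; -0.0797 0.5955 0.1204; -0.1618 -0.0934 0.7958]  nu=[1.8584, -3.4441, -1.5221]  x^+=[-1.4775, -1.9371, 1.8247]  P^+=[0.1669 -0.0339 -0.0277; -0.0339 0.2650 -0.0484; -0.0277 -0.0484 0.1048]
step 3: x^-=[-0.8777, -2.1864, 1.6715]  P^-=[0.4831 -0.1445 -0.0779; -0.1445 0.6871 0.0071; -0.0779 0.0071 0.4737]  S=[0.7008 -0.0843 0.0566; -0.0843 1.1319 0.0957; 0.0566 0.0957 0.5982]  K=[0.6650 -0.0644 -0.0284; -0.0766 0.5879 0.1265; -0.1581 -0.0904 0.7902]  nu=[-2.5662, 1.0808, 3.0395]  x^+=[-2.7402, -0.9699, 4.3814]  P^+=[0.1626 -0.0329 -0.0269; -0.0329 0.2615 -0.0471; -0.0269 -0.0471 0.1036]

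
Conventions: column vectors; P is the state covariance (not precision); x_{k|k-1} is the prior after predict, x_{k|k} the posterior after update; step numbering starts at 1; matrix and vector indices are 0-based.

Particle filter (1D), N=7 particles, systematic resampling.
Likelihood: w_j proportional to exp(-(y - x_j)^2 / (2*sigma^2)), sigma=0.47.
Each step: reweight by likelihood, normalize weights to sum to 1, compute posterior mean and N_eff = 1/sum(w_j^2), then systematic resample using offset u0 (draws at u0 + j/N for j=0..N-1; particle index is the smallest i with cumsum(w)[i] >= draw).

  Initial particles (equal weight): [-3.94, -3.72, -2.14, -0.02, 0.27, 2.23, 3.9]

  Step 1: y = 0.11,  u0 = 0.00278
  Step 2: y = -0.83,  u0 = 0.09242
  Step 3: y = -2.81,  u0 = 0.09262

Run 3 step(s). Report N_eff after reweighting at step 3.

N_eff = 6.0420

step 1: w=[0.0000, 0.0000, 0.0000, 0.5049, 0.4951, 0.0000, 0.0000]  mean=0.1236  Neff=1.9999  idx=[3, 3, 3, 3, 4, 4, 4]
step 2: w=[0.2059, 0.2059, 0.2059, 0.2059, 0.0588, 0.0588, 0.0588]  mean=0.0311  Neff=5.5564  idx=[0, 1, 1, 2, 3, 3, 6]
step 3: w=[0.1661, 0.1661, 0.1661, 0.1661, 0.1661, 0.1661, 0.0035]  mean=-0.0190  Neff=6.0420  idx=[0, 1, 2, 3, 3, 4, 5]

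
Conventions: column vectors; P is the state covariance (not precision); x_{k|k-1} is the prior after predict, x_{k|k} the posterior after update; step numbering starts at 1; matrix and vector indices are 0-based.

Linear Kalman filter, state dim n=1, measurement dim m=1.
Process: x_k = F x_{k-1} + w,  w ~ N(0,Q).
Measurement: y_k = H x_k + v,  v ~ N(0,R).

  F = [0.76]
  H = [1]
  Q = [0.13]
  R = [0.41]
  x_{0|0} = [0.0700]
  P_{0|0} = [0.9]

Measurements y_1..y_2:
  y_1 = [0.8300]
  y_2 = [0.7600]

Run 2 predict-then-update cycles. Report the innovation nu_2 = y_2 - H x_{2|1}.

step 1: x^-=[0.0532]  P^-=[0.6498]  S=[1.0598]  K=[0.6131]  nu=[0.7768]  x^+=[0.5295]  P^+=[0.2514]
step 2: x^-=[0.4024]  P^-=[0.2752]  S=[0.6852]  K=[0.4016]  nu=[0.3576]  x^+=[0.5460]  P^+=[0.1647]

innov = [0.3576]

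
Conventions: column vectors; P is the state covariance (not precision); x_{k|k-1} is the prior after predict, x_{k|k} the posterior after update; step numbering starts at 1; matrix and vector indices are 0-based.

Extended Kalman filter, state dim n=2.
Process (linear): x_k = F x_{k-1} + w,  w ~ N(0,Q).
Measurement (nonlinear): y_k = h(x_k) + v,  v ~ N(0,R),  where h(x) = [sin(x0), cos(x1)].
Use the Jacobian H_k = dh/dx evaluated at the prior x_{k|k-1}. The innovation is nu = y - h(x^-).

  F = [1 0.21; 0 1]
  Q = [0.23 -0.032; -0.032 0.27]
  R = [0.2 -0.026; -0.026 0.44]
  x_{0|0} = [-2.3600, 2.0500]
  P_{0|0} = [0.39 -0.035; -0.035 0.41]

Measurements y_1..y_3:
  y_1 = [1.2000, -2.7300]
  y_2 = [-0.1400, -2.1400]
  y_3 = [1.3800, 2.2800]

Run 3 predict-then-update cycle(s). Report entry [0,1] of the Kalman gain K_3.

step 1: x^-=[-1.9295, 2.0500]  P^-=[0.6234 0.0191; 0.0191 0.6800]  H_jac=[-0.3511 0.0000; 0.0000 -0.8874]  S=[0.2768 -0.0201; -0.0201 0.9754]  K=[-0.7930 -0.0337; -0.0691 -0.6200]  nu=[2.1364, -2.2689]  x^+=[-3.5472, 3.3091]  P^+=[0.4493 -0.0065; -0.0065 0.3054]
step 2: x^-=[-2.8523, 3.3091]  P^-=[0.6900 0.0256; 0.0256 0.5754]  H_jac=[-0.9584 0.0000; 0.0000 0.1667]  S=[0.8338 -0.0301; -0.0301 0.4560]  K=[-0.7947 -0.0431; -0.0219 0.2089]  nu=[0.1453, -1.1540]  x^+=[-2.9180, 3.0648]  P^+=[0.1647 0.0102; 0.0102 0.5548]
step 3: x^-=[-2.2744, 3.0648]  P^-=[0.4234 0.0947; 0.0947 0.8248]  H_jac=[-0.6470 0.0000; 0.0000 -0.0767]  S=[0.3772 -0.0213; -0.0213 0.4449]  K=[-0.7291 -0.0512; -0.1710 -0.1504]  nu=[2.1425, 3.2771]  x^+=[-4.0044, 2.2055]  P^+=[0.2233 0.0468; 0.0468 0.8048]

K[0,1] = -0.0512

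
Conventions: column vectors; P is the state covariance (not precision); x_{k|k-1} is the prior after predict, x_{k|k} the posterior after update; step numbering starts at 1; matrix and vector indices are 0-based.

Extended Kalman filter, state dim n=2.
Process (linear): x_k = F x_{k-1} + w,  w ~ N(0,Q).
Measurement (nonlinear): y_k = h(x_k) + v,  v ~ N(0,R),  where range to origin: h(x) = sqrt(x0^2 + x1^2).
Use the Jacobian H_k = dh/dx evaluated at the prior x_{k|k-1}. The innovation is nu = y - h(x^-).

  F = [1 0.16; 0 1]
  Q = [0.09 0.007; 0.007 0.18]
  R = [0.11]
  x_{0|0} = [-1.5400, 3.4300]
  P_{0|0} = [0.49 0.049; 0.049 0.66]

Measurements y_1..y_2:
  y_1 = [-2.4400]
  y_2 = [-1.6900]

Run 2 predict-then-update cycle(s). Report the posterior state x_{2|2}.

x_post = [1.8866, 0.1369]

step 1: x^-=[-0.9912, 3.4300]  P^-=[0.6126 0.1616; 0.1616 0.8400]  H_jac=[-0.2776 0.9607]  S=[0.8463]  K=[-0.0175; 0.9006]  nu=[-6.0103]  x^+=[-0.8860, -1.9827]  P^+=[0.6123 0.1749; 0.1749 0.1537]
step 2: x^-=[-1.2032, -1.9827]  P^-=[0.7622 0.2065; 0.2065 0.3337]  H_jac=[-0.5188 -0.8549]  S=[0.7422]  K=[-0.7707; -0.5287]  nu=[-4.0092]  x^+=[1.8866, 0.1369]  P^+=[0.3214 -0.0959; -0.0959 0.1262]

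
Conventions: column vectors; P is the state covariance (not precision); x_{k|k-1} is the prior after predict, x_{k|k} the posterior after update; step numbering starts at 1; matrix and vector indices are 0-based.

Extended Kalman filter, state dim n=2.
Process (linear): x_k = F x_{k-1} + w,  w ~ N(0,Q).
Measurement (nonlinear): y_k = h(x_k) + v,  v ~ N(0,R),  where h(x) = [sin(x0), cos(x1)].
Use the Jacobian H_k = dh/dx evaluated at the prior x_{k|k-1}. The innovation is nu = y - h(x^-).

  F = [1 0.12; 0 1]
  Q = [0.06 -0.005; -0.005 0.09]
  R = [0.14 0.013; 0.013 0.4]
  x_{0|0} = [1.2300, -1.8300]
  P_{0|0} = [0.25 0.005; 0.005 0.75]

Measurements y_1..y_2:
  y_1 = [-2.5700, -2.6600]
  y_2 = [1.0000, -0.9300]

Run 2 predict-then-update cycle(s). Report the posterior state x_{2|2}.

step 1: x^-=[1.0104, -1.8300]  P^-=[0.3220 0.0900; 0.0900 0.8400]  H_jac=[0.5315 0.0000; 0.0000 0.9666]  S=[0.2310 0.0592; 0.0592 1.1848]  K=[0.7316 0.0368; 0.0318 0.6837]  nu=[-3.4170, -2.4037]  x^+=[-1.5779, -3.5819]  P^+=[0.1936 0.0251; 0.0251 0.2834]
step 2: x^-=[-2.0078, -3.5819]  P^-=[0.2637 0.0541; 0.0541 0.3734]  H_jac=[-0.4232 0.0000; 0.0000 -0.4262]  S=[0.1872 0.0228; 0.0228 0.4678]  K=[-0.5935 -0.0204; -0.0814 -0.3362]  nu=[1.9060, -0.0254]  x^+=[-3.1386, -3.7285]  P^+=[0.1970 0.0373; 0.0373 0.3180]

x_post = [-3.1386, -3.7285]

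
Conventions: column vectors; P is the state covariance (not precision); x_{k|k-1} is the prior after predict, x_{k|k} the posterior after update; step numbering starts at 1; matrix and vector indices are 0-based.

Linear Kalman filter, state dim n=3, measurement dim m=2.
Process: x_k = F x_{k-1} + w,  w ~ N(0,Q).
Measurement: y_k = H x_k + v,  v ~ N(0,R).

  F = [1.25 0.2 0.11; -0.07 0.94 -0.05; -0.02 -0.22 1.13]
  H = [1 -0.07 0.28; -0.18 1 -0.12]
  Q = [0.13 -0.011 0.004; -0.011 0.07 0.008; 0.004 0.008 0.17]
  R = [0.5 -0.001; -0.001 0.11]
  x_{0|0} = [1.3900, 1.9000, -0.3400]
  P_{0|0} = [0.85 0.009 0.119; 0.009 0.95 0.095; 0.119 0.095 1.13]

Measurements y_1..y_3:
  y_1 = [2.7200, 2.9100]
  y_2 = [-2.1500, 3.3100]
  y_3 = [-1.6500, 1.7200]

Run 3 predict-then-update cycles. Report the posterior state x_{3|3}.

step 1: x^-=[2.0801, 1.7057, -0.8300]  P^-=[1.5512 0.0980 0.2659; 0.0980 0.9071 -0.1585; 0.2659 -0.1585 1.6067]  S=[2.3230 -0.3895; -0.3895 1.1048]  K=[0.7063 0.0561; 0.1420 0.8724; 0.2682 -0.2667]  nu=[0.9917, 1.4791]  x^+=[2.8634, 3.1370, -0.9586]  P^+=[0.4199 0.0540 -0.2251; 0.0540 0.1159 0.0865; -0.2251 0.0865 1.3053]
step 2: x^-=[4.1012, 2.7962, -1.8306]  P^-=[0.7754 0.0535 -0.1644; 0.0535 0.1609 0.0211; -0.1644 0.0211 1.8101]  S=[1.3177 -0.1244; -0.1244 0.2907]  K=[0.5514 0.0077; 0.0884 0.5496; 0.2133 -0.4815]  nu=[-5.5429, 1.0323]  x^+=[1.0528, 2.8736, -3.5100]  P^+=[0.3758 0.0258 -0.3511; 0.0258 0.0749 0.0825; -0.3511 0.0825 1.6572]
step 3: x^-=[1.5046, 2.8029, -4.6196]  P^-=[0.6602 0.0234 -0.2884; 0.0234 0.1286 0.0153; -0.2884 0.0153 2.2650]  S=[1.1730 -0.1277; -0.1277 0.2680]  K=[0.4935 0.0082; 0.0693 0.4901; 0.2223 -0.6575]  nu=[-1.6650, -1.3665]  x^+=[0.6719, 2.0178, -4.0911]  P^+=[0.3756 0.0132 -0.4569; 0.0132 0.0672 0.0917; -0.4569 0.0917 2.0538]

x_post = [0.6719, 2.0178, -4.0911]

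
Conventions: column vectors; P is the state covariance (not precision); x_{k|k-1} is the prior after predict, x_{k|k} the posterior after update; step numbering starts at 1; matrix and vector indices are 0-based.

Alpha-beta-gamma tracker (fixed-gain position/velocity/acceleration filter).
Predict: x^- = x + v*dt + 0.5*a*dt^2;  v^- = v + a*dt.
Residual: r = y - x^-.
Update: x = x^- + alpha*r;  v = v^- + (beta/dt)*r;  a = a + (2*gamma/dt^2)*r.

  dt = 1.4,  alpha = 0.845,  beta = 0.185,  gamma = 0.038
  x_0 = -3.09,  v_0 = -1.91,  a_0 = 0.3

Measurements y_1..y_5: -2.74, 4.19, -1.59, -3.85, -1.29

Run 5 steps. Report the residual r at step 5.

step 1: x_pred=-5.4700  r=2.7300  x^+=-3.1632  v^+=-1.1293  a^+=0.4059
step 2: x_pred=-4.3464  r=8.5364  x^+=2.8669  v^+=0.5670  a^+=0.7369
step 3: x_pred=4.3827  r=-5.9727  x^+=-0.6642  v^+=0.8093  a^+=0.5053
step 4: x_pred=0.9640  r=-4.8140  x^+=-3.1038  v^+=0.8806  a^+=0.3186
step 5: x_pred=-1.5588  r=0.2688  x^+=-1.3317  v^+=1.3621  a^+=0.3290

resid = 0.2688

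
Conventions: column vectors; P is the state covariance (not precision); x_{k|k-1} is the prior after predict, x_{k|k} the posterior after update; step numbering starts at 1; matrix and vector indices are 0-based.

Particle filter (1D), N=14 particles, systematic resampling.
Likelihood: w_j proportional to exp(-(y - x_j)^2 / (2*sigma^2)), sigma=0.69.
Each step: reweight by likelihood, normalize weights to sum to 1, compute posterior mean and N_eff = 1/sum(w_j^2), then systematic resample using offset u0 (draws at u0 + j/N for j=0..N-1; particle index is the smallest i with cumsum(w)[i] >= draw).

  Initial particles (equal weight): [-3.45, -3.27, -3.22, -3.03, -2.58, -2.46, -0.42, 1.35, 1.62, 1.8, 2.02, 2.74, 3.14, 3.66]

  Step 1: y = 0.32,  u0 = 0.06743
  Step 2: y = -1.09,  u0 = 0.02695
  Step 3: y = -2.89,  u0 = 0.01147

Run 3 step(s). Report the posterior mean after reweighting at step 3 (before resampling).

step 1: w=[0.0000, 0.0000, 0.0000, 0.0000, 0.0001, 0.0002, 0.4644, 0.2709, 0.1399, 0.0827, 0.0397, 0.0018, 0.0002, 0.0000]  mean=0.6309  Neff=3.1537  idx=[6, 6, 6, 6, 6, 6, 7, 7, 7, 7, 8, 8, 9, 10]
step 2: w=[0.1663, 0.1663, 0.1663, 0.1663, 0.1663, 0.1663, 0.0005, 0.0005, 0.0005, 0.0005, 0.0001, 0.0001, 0.0000, 0.0000]  mean=-0.4158  Neff=6.0282  idx=[0, 0, 1, 1, 1, 2, 2, 3, 3, 4, 4, 4, 5, 5]
step 3: w=[0.0714, 0.0714, 0.0714, 0.0714, 0.0714, 0.0714, 0.0714, 0.0714, 0.0714, 0.0714, 0.0714, 0.0714, 0.0714, 0.0714]  mean=-0.4200  Neff=14.0000  idx=[0, 1, 2, 3, 4, 5, 6, 7, 8, 9, 10, 11, 12, 13]

post_mean = -0.4200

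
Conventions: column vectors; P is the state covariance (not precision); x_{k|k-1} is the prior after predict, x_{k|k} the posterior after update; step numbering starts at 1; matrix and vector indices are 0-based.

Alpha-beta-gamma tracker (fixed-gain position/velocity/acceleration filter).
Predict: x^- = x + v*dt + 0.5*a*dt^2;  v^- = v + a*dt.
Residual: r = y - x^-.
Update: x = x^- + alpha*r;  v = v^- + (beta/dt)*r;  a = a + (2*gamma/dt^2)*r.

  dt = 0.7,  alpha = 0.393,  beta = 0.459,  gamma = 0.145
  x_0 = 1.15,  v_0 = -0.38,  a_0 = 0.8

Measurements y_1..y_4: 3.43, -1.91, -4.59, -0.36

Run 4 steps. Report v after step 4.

step 1: x_pred=1.0800  r=2.3500  x^+=2.0036  v^+=1.7209  a^+=2.1908
step 2: x_pred=3.7450  r=-5.6550  x^+=1.5226  v^+=-0.4535  a^+=-1.1560
step 3: x_pred=0.9219  r=-5.5119  x^+=-1.2443  v^+=-4.8769  a^+=-4.4181
step 4: x_pred=-5.7406  r=5.3806  x^+=-3.6260  v^+=-4.4415  a^+=-1.2337

v_post = -4.4415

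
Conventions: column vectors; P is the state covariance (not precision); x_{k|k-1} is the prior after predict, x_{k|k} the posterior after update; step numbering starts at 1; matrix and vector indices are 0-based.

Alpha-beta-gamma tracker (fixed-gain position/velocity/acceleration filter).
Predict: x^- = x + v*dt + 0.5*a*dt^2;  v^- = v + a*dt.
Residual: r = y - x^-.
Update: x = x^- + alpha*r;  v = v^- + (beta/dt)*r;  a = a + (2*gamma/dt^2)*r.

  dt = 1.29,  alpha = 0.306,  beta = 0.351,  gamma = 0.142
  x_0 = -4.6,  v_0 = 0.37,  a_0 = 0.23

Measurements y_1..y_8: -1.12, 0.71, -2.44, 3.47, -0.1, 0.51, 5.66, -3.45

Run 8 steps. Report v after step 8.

step 1: x_pred=-3.9313  r=2.8113  x^+=-3.0711  v^+=1.4316  a^+=0.7098
step 2: x_pred=-0.6337  r=1.3437  x^+=-0.2225  v^+=2.7129  a^+=0.9391
step 3: x_pred=4.0585  r=-6.4985  x^+=2.0699  v^+=2.1561  a^+=-0.1699
step 4: x_pred=4.7099  r=-1.2399  x^+=4.3305  v^+=1.5995  a^+=-0.3816
step 5: x_pred=6.0764  r=-6.1764  x^+=4.1864  v^+=-0.5733  a^+=-1.4356
step 6: x_pred=2.2524  r=-1.7424  x^+=1.7192  v^+=-2.8993  a^+=-1.7330
step 7: x_pred=-3.4629  r=9.1229  x^+=-0.6713  v^+=-2.6526  a^+=-0.1761
step 8: x_pred=-4.2397  r=0.7897  x^+=-3.9980  v^+=-2.6649  a^+=-0.0413

v_post = -2.6649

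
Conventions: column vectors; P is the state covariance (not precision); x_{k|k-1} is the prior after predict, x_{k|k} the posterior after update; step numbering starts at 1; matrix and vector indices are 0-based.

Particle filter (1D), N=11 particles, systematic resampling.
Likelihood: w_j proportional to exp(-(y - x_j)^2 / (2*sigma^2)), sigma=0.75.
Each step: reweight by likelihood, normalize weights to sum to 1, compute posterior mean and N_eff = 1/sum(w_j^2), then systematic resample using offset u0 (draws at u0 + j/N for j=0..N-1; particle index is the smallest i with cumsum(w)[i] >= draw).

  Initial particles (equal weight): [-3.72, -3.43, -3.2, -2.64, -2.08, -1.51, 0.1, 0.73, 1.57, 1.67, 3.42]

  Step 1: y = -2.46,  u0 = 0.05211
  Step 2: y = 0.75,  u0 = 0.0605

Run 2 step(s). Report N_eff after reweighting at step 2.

N_eff = 1.5067

step 1: w=[0.0678, 0.1205, 0.1710, 0.2703, 0.2447, 0.1247, 0.0008, 0.0000, 0.0000, 0.0000, 0.0000]  mean=-2.6239  Neff=5.0791  idx=[0, 1, 2, 2, 3, 3, 3, 4, 4, 4, 5]
step 2: w=[0.0000, 0.0000, 0.0001, 0.0001, 0.0028, 0.0028, 0.0028, 0.0613, 0.0613, 0.0613, 0.8077]  mean=-1.6244  Neff=1.5067  idx=[7, 9, 10, 10, 10, 10, 10, 10, 10, 10, 10]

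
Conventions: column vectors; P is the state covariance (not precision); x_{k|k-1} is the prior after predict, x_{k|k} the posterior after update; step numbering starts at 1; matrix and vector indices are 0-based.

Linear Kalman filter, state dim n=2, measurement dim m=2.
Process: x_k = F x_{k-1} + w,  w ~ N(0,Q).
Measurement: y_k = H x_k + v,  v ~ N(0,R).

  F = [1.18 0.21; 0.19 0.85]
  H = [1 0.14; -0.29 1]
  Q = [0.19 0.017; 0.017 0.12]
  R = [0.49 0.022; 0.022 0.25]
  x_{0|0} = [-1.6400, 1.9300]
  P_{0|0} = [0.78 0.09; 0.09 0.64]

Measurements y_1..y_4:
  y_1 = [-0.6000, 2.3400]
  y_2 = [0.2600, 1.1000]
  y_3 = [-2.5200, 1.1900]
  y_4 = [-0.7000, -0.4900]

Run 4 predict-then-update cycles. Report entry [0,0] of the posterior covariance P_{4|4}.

P_post[0,0] = 0.2567

step 1: x^-=[-1.5299, 1.3289]  P^-=[1.3489 0.4000; 0.4000 0.6396]  S=[1.9634 0.1041; 0.1041 0.7711]  K=[0.7201 -0.0858; 0.2149 0.6501]  nu=[0.7439, 0.5674]  x^+=[-1.0430, 1.8576]  P^+=[0.3380 0.0924; 0.0924 0.1940]
step 2: x^-=[-0.8406, 1.3808]  P^-=[0.7150 0.2238; 0.2238 0.3023]  S=[1.2736 0.0717; 0.0717 0.4826]  K=[0.5890 -0.0534; 0.1828 0.4647]  nu=[0.9073, -0.5246]  x^+=[-0.2782, 1.3029]  P^+=[0.2763 0.0797; 0.0797 0.1433]
step 3: x^-=[-0.0546, 1.0546]  P^-=[0.6205 0.1877; 0.1877 0.2593]  S=[1.1682 0.0584; 0.0584 0.4526]  K=[0.5564 -0.0547; 0.1702 0.4306]  nu=[-2.6130, 0.1196]  x^+=[-1.5151, 0.6613]  P^+=[0.2610 0.0743; 0.0743 0.1329]
step 4: x^-=[-1.6490, 0.2743]  P^-=[0.5962 0.1767; 0.1767 0.2495]  S=[1.1405 0.0536; 0.0536 0.4471]  K=[0.5471 -0.0570; 0.1657 0.4235]  nu=[0.9106, -1.2425]  x^+=[-1.0800, -0.1010]  P^+=[0.2567 0.0722; 0.0722 0.1305]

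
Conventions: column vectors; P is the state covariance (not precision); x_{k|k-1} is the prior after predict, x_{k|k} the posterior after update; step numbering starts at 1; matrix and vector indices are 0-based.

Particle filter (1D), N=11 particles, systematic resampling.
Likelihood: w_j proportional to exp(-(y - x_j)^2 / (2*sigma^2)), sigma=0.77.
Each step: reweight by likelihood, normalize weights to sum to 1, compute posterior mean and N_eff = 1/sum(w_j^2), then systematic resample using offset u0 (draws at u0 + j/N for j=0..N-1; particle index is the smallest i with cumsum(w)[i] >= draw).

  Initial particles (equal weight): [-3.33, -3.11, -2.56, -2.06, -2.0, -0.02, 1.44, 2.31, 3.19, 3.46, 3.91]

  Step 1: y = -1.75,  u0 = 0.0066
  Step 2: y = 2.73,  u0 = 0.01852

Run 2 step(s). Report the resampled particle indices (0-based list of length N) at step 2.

resampled_idx = [4, 5, 5, 6, 7, 7, 8, 8, 9, 10, 10]

step 1: w=[0.0426, 0.0735, 0.2012, 0.3226, 0.3319, 0.0280, 0.0001, 0.0000, 0.0000, 0.0000, 0.0000]  mean=-2.2146  Neff=3.8059  idx=[0, 1, 2, 2, 3, 3, 3, 4, 4, 4, 4]
step 2: w=[0.0000, 0.0000, 0.0015, 0.0015, 0.1052, 0.1052, 0.1052, 0.1703, 0.1703, 0.1703, 0.1703]  mean=-2.0206  Neff=6.6992  idx=[4, 5, 5, 6, 7, 7, 8, 8, 9, 10, 10]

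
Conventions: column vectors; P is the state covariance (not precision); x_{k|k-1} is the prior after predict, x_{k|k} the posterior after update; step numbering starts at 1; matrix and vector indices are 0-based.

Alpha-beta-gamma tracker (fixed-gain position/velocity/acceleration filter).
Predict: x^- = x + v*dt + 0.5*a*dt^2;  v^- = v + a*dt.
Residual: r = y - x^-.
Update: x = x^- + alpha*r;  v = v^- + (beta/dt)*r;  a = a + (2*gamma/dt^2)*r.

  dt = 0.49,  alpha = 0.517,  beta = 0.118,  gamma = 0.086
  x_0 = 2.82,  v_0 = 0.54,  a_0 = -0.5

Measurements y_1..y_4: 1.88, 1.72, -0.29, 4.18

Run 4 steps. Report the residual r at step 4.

step 1: x_pred=3.0246  r=-1.1446  x^+=2.4328  v^+=0.0194  a^+=-1.3199
step 2: x_pred=2.2839  r=-0.5639  x^+=1.9923  v^+=-0.7632  a^+=-1.7239
step 3: x_pred=1.4114  r=-1.7014  x^+=0.5318  v^+=-2.0176  a^+=-2.9427
step 4: x_pred=-0.8101  r=4.9901  x^+=1.7698  v^+=-2.2578  a^+=0.6320

resid = 4.9901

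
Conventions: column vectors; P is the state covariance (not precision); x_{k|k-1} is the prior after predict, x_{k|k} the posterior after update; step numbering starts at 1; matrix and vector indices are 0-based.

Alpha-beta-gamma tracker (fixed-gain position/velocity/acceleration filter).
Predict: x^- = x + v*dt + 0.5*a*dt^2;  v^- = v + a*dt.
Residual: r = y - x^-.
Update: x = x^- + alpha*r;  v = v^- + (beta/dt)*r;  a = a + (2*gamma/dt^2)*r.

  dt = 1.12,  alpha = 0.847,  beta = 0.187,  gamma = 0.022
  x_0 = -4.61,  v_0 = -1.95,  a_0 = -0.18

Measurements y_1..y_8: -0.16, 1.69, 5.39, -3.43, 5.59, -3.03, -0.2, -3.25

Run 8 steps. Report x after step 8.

step 1: x_pred=-6.9069  r=6.7469  x^+=-1.1923  v^+=-1.0251  a^+=0.0567
step 2: x_pred=-2.3049  r=3.9949  x^+=1.0788  v^+=-0.2947  a^+=0.1968
step 3: x_pred=0.8722  r=4.5178  x^+=4.6988  v^+=0.6801  a^+=0.3553
step 4: x_pred=5.6833  r=-9.1133  x^+=-2.0357  v^+=-0.4436  a^+=0.0356
step 5: x_pred=-2.5102  r=8.1002  x^+=4.3507  v^+=0.9487  a^+=0.3197
step 6: x_pred=5.6137  r=-8.6437  x^+=-1.7075  v^+=-0.1364  a^+=0.0165
step 7: x_pred=-1.8500  r=1.6500  x^+=-0.4524  v^+=0.1576  a^+=0.0744
step 8: x_pred=-0.2293  r=-3.0207  x^+=-2.7878  v^+=-0.2635  a^+=-0.0316

x_post = -2.7878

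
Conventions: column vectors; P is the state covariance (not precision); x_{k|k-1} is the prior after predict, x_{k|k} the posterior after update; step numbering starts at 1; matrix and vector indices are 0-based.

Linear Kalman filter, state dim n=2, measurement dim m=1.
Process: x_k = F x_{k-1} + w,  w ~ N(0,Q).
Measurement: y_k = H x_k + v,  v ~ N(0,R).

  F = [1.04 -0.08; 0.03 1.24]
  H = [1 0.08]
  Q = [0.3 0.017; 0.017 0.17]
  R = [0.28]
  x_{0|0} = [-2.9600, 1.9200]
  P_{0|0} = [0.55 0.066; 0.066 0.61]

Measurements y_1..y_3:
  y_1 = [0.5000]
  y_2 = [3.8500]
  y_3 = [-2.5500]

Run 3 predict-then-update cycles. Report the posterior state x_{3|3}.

step 1: x^-=[-3.2320, 2.2920]  P^-=[0.8878 0.0586; 0.0586 1.1133]  S=[1.1843]  K=[0.7536; 0.1247]  nu=[3.5486]  x^+=[-0.5577, 2.7345]  P^+=[0.2152 -0.0527; -0.0527 1.0949]
step 2: x^-=[-0.7988, 3.3740]  P^-=[0.5486 -0.1527; -0.1527 1.8498]  S=[0.8160]  K=[0.6573; -0.0058]  nu=[4.3789]  x^+=[2.0795, 3.3487]  P^+=[0.1960 -0.1496; -0.1496 1.8498]
step 3: x^-=[1.8948, 4.2147]  P^-=[0.5487 -0.3530; -0.3530 3.0033]  S=[0.7915]  K=[0.6576; -0.1424]  nu=[-4.7819]  x^+=[-1.2500, 4.8956]  P^+=[0.2064 -0.2788; -0.2788 2.9873]

x_post = [-1.2500, 4.8956]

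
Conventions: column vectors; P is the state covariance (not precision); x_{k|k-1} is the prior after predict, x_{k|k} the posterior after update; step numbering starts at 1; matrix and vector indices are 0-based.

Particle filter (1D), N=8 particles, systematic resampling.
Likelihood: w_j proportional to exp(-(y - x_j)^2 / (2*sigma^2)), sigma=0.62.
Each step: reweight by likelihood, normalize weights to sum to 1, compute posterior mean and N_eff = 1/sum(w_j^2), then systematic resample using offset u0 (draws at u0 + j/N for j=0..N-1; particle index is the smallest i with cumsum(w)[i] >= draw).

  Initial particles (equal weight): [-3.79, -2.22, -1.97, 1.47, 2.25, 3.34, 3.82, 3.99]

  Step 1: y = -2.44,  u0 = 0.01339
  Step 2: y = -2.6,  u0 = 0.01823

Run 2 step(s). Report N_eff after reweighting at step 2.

step 1: w=[0.0524, 0.5267, 0.4209, 0.0000, 0.0000, 0.0000, 0.0000, 0.0000]  mean=-2.1971  Neff=2.1867  idx=[0, 1, 1, 1, 1, 2, 2, 2]
step 2: w=[0.0301, 0.1574, 0.1574, 0.1574, 0.1574, 0.1134, 0.1134, 0.1134]  mean=-2.1823  Neff=7.2140  idx=[0, 1, 2, 3, 4, 4, 5, 7]

N_eff = 7.2140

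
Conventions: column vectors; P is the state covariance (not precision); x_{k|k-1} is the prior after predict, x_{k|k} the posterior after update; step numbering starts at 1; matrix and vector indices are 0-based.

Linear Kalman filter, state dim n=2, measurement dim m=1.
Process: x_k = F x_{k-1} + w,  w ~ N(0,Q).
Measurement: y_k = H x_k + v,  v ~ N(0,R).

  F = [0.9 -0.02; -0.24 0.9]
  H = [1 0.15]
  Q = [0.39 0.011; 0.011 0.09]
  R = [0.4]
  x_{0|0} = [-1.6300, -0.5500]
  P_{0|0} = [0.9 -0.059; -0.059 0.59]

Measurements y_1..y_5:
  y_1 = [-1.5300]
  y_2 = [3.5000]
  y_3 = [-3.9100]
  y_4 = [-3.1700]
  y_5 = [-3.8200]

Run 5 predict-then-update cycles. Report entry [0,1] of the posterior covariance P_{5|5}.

step 1: x^-=[-1.4560, -0.1038]  P^-=[1.1214 -0.2421; -0.2421 0.6452]  S=[1.4632]  K=[0.7415; -0.0993]  nu=[-0.0584]  x^+=[-1.4993, -0.0980]  P^+=[0.3168 -0.1343; -0.1343 0.6308]
step 2: x^-=[-1.3474, 0.2716]  P^-=[0.6517 -0.1782; -0.1782 0.6772]  S=[1.0134]  K=[0.6166; -0.0756]  nu=[4.8067]  x^+=[1.6166, -0.0919]  P^+=[0.2663 -0.1310; -0.1310 0.6714]
step 3: x^-=[1.4568, -0.4707]  P^-=[0.6107 -0.1653; -0.1653 0.7058]  S=[0.9770]  K=[0.5997; -0.0609]  nu=[-5.2962]  x^+=[-1.7193, -0.1484]  P^+=[0.2593 -0.1297; -0.1297 0.7022]
step 4: x^-=[-1.5444, 0.2791]  P^-=[0.6050 -0.1633; -0.1633 0.7297]  S=[0.9724]  K=[0.5970; -0.0554]  nu=[-1.6674]  x^+=[-2.5398, 0.3714]  P^+=[0.2585 -0.1312; -0.1312 0.7267]
step 5: x^-=[-2.2933, 0.9438]  P^-=[0.6044 -0.1648; -0.1648 0.7502]  S=[0.9718]  K=[0.5965; -0.0538]  nu=[-1.6683]  x^+=[-3.2884, 1.0335]  P^+=[0.2586 -0.1336; -0.1336 0.7474]

P_post[0,1] = -0.1336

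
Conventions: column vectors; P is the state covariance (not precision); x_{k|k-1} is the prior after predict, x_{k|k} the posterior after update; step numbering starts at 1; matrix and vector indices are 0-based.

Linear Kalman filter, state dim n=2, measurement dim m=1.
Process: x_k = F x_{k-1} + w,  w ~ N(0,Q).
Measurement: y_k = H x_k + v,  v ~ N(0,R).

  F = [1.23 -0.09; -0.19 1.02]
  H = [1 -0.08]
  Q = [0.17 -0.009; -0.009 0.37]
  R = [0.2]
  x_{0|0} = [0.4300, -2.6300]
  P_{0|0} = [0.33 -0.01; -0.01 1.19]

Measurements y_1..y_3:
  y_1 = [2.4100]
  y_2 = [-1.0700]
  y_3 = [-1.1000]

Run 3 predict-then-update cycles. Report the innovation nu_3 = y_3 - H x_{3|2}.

innov = [-1.4438]

step 1: x^-=[0.7656, -2.7643]  P^-=[0.6811 -0.2081; -0.2081 1.6239]  S=[0.9248]  K=[0.7545; -0.3655]  nu=[1.4233]  x^+=[1.8394, -3.2845]  P^+=[0.1547 0.0469; 0.0469 1.5003]
step 2: x^-=[2.5581, -3.6996]  P^-=[0.4057 -0.1232; -0.1232 1.9183]  S=[0.6377]  K=[0.6517; -0.4338]  nu=[-3.9241]  x^+=[0.0009, -1.9973]  P^+=[0.1349 0.0571; 0.0571 1.7983]
step 3: x^-=[0.1808, -2.0374]  P^-=[0.3760 -0.1330; -0.1330 2.2237]  S=[0.6115]  K=[0.6323; -0.5084]  nu=[-1.4438]  x^+=[-0.7321, -1.3034]  P^+=[0.1315 0.0636; 0.0636 2.0657]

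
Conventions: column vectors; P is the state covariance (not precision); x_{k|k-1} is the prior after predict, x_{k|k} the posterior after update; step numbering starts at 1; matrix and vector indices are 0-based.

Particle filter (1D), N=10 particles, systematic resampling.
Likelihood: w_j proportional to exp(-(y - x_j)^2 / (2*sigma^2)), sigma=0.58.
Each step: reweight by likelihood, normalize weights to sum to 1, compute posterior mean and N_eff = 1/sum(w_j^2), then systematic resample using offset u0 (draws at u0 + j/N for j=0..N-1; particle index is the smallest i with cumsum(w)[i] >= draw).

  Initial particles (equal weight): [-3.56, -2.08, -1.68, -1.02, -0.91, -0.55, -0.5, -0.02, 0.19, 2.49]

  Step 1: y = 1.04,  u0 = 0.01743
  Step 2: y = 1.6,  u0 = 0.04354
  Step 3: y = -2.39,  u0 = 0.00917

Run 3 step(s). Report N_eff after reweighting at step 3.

N_eff = 5.8112

step 1: w=[0.0000, 0.0000, 0.0000, 0.0029, 0.0056, 0.0369, 0.0466, 0.2978, 0.5406, 0.0695]  mean=0.2182  Neff=2.5680  idx=[5, 7, 7, 7, 8, 8, 8, 8, 8, 8]
step 2: w=[0.0028, 0.0541, 0.0541, 0.0541, 0.1392, 0.1392, 0.1392, 0.1392, 0.1392, 0.1392]  mean=0.1539  Neff=8.0003  idx=[1, 3, 4, 5, 6, 6, 7, 8, 8, 9]
step 3: w=[0.2698, 0.2698, 0.0575, 0.0575, 0.0575, 0.0575, 0.0575, 0.0575, 0.0575, 0.0575]  mean=0.0767  Neff=5.8112  idx=[0, 0, 0, 1, 1, 1, 3, 4, 6, 8]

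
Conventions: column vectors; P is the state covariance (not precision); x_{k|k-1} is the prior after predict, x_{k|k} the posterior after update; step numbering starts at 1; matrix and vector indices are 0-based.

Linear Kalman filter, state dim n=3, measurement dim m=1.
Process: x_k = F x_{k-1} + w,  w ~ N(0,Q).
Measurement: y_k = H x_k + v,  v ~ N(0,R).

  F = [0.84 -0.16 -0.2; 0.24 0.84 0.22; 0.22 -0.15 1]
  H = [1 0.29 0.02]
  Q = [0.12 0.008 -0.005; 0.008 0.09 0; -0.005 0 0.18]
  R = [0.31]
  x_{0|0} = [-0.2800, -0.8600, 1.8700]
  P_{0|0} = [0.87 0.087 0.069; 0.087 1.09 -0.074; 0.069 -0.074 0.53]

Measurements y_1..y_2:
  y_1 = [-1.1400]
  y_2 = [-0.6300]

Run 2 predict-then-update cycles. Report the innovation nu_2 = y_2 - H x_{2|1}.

innov = [0.4153]

step 1: x^-=[-0.4716, -0.3782, 1.9374]  P^-=[0.7317 0.0961 0.1265; 0.0961 0.9499 -0.0017; 0.1265 -0.0017 0.8235]  S=[1.1827]  K=[0.6444; 0.3141; 0.1204]  nu=[-0.5975]  x^+=[-0.8566, -0.5659, 1.8654]  P^+=[0.2406 -0.1433 0.0347; -0.1433 0.8332 -0.0464; 0.0347 -0.0464 0.8063]
step 2: x^-=[-1.0021, -0.2705, 1.7619]  P^-=[0.3673 -0.1724 -0.0451; -0.1724 0.6595 0.0363; -0.0451 0.0363 1.0553]  S=[0.6318]  K=[0.5008; 0.0310; -0.0212]  nu=[0.4153]  x^+=[-0.7941, -0.2577, 1.7531]  P^+=[0.2088 -0.1822 -0.0383; -0.1822 0.6589 0.0367; -0.0383 0.0367 1.0550]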